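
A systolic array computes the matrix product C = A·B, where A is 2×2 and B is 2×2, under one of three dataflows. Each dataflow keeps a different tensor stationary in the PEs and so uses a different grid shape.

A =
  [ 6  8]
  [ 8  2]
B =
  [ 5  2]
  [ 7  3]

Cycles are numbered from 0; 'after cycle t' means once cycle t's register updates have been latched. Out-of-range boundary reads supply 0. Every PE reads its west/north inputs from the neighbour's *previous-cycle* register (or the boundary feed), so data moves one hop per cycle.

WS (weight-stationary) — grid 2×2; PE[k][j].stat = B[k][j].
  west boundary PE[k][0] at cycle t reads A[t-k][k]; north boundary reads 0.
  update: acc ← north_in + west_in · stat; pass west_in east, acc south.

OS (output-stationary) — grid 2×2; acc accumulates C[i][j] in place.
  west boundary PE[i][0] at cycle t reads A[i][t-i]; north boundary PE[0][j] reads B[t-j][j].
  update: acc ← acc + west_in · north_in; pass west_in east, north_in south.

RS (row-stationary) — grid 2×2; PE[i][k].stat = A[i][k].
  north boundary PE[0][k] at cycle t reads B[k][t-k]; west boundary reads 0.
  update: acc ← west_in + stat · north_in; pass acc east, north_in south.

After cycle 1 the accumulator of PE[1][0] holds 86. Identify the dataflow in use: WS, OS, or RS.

WS (2×2 grid), PE[1][0]:
  cycle 0: PE[1][0] → acc 0, east 0, south 0
  cycle 1: PE[1][0] → acc 86, east 8, south 86
OS (2×2 grid), PE[1][0]:
  cycle 0: PE[1][0] → acc 0, east 0, south 0
  cycle 1: PE[1][0] → acc 40, east 8, south 5
RS (2×2 grid), PE[1][0]:
  cycle 0: PE[1][0] → acc 0, east 0, south 0
  cycle 1: PE[1][0] → acc 40, east 40, south 5

dataflow = WS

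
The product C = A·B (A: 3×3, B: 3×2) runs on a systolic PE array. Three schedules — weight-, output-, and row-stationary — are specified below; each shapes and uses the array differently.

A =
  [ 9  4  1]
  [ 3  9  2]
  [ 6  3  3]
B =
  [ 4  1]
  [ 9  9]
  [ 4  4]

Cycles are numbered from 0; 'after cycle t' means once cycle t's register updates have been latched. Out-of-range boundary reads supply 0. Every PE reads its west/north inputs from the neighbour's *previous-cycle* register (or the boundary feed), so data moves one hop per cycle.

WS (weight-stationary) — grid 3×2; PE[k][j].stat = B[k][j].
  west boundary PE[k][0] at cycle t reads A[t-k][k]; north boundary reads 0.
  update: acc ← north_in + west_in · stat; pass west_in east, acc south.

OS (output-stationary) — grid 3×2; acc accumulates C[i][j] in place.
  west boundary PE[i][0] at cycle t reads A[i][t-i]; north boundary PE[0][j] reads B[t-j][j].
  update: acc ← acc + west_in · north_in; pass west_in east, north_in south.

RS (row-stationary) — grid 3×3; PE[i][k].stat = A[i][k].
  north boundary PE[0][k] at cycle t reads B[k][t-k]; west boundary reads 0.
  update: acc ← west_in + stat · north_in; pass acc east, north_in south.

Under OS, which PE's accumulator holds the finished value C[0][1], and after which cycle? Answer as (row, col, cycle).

OS: C[0][1] accumulates in PE[0][1]:
  c0 r0c1: 0 / 0 / 0
  c1 r0c1: 9 / 9 / 1
  c2 r0c1: 45 / 4 / 9
  c3 r0c1: 49 / 1 / 4

(row, col, cycle) = (0, 1, 3)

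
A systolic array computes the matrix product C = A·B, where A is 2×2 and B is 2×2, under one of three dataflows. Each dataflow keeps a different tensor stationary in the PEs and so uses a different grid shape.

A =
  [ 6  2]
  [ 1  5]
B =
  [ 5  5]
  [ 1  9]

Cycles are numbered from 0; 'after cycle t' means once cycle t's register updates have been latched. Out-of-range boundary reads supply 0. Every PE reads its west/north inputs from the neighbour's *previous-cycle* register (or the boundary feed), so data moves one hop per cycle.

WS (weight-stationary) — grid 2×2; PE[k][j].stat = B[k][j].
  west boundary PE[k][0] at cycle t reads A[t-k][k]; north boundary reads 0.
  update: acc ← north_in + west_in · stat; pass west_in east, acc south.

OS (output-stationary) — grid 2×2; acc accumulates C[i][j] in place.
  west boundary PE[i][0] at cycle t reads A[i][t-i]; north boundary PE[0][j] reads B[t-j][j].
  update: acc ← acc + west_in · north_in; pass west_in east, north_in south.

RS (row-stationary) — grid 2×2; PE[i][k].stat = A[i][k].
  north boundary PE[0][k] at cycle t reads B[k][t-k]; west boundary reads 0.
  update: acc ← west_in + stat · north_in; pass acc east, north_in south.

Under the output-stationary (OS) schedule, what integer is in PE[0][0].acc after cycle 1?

PE[0][0].acc = 32

OS 2×2: PE[0][0] cycle-by-cycle (with neighbour feeds):
  c0 r0c0: 30 / 6 / 5
  c1 r0c0: 32 / 2 / 1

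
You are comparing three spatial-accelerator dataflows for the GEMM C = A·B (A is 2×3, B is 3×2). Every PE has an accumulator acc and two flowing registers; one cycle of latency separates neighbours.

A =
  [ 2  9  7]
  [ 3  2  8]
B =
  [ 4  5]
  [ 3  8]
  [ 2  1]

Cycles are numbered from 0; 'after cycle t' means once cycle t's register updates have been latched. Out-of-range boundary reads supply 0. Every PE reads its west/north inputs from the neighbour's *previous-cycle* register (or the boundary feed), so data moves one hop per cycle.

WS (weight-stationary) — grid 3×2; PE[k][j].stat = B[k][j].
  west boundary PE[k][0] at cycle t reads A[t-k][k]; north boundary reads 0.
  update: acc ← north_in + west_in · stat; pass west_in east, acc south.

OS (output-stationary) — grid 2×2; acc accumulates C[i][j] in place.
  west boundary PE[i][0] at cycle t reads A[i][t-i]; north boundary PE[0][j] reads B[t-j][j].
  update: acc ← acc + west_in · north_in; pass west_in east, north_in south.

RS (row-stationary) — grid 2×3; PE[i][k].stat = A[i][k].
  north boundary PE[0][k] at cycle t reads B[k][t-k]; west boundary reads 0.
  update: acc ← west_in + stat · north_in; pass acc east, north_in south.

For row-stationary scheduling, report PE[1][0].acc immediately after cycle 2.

PE[1][0].acc = 15

Tracing RS — 2×3 array, target PE[1][0]:
  @0  [0,0]  acc 8  |  →8  ↓4
  @0  [1,0]  acc 0  |  →0  ↓0
  @1  [0,0]  acc 10  |  →10  ↓5
  @1  [1,0]  acc 12  |  →12  ↓4
  @2  [0,0]  acc 0  |  →0  ↓0
  @2  [1,0]  acc 15  |  →15  ↓5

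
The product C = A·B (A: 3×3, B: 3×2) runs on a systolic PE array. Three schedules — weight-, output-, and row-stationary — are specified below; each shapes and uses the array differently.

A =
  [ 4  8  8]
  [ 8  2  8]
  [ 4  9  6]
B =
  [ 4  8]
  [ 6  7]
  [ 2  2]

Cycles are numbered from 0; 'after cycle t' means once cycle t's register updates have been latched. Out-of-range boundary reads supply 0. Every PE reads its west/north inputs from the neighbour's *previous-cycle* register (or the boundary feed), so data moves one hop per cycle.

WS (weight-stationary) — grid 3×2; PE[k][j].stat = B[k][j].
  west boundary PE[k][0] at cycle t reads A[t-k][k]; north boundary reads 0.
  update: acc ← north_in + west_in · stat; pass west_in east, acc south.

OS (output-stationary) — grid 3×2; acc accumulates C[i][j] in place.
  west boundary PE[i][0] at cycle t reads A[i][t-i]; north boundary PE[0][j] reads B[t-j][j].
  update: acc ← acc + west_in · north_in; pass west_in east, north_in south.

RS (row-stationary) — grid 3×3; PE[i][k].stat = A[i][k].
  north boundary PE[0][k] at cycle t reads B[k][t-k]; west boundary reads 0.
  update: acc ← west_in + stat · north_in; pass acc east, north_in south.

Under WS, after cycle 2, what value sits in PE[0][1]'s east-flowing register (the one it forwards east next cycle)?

register = 8

WS (3×2). Following PE[0][1] plus its west/north inputs:
  after 0 — PE[0][0] acc=16, pass-E 4, pass-S 16
  after 0 — PE[0][1] acc=0, pass-E 0, pass-S 0
  after 1 — PE[0][0] acc=32, pass-E 8, pass-S 32
  after 1 — PE[0][1] acc=32, pass-E 4, pass-S 32
  after 2 — PE[0][0] acc=16, pass-E 4, pass-S 16
  after 2 — PE[0][1] acc=64, pass-E 8, pass-S 64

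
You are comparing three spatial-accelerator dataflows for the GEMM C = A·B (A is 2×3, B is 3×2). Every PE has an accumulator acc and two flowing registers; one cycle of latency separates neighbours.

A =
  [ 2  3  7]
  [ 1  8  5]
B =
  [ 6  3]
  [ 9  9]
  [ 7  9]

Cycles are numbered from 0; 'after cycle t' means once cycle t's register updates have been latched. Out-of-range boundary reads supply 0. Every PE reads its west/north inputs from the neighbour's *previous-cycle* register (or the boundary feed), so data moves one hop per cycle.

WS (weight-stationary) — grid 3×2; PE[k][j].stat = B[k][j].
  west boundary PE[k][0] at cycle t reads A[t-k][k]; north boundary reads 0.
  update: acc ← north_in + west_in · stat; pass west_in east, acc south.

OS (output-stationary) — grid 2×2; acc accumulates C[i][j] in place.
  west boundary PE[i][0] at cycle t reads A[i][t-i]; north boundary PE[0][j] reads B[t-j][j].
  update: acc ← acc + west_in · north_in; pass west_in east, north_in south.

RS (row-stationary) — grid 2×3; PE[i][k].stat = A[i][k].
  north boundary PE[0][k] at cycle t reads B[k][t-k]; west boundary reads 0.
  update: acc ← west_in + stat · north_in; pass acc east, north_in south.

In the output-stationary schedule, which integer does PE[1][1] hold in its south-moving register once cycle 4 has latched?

Tracing OS — 2×2 array, target PE[1][1]:
  @0  [0,1]  acc 0  |  →0  ↓0
  @0  [1,0]  acc 0  |  →0  ↓0
  @0  [1,1]  acc 0  |  →0  ↓0
  @1  [0,1]  acc 6  |  →2  ↓3
  @1  [1,0]  acc 6  |  →1  ↓6
  @1  [1,1]  acc 0  |  →0  ↓0
  @2  [0,1]  acc 33  |  →3  ↓9
  @2  [1,0]  acc 78  |  →8  ↓9
  @2  [1,1]  acc 3  |  →1  ↓3
  @3  [0,1]  acc 96  |  →7  ↓9
  @3  [1,0]  acc 113  |  →5  ↓7
  @3  [1,1]  acc 75  |  →8  ↓9
  @4  [0,1]  acc 96  |  →0  ↓0
  @4  [1,0]  acc 113  |  →0  ↓0
  @4  [1,1]  acc 120  |  →5  ↓9

register = 9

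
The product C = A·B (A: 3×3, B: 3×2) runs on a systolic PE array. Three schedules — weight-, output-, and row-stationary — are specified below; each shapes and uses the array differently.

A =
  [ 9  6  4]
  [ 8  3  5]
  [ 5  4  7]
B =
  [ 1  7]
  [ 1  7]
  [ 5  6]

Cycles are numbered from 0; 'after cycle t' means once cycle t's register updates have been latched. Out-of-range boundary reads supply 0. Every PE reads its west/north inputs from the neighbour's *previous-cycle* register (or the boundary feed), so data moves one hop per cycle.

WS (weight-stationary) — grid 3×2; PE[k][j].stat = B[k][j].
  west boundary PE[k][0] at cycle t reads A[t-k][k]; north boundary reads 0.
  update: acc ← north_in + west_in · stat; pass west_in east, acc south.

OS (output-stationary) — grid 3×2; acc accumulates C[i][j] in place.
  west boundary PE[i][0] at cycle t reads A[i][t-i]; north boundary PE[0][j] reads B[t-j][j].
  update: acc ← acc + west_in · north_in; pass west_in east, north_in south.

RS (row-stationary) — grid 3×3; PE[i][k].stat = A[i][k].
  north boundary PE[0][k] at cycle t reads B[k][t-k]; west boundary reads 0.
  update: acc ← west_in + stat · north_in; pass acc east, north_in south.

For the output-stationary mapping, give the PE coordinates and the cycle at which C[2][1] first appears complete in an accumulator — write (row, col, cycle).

OS: C[2][1] accumulates in PE[2][1]:
  [0] (2,1) acc=0 (h:0 v:0)
  [1] (2,1) acc=0 (h:0 v:0)
  [2] (2,1) acc=0 (h:0 v:0)
  [3] (2,1) acc=35 (h:5 v:7)
  [4] (2,1) acc=63 (h:4 v:7)
  [5] (2,1) acc=105 (h:7 v:6)

(row, col, cycle) = (2, 1, 5)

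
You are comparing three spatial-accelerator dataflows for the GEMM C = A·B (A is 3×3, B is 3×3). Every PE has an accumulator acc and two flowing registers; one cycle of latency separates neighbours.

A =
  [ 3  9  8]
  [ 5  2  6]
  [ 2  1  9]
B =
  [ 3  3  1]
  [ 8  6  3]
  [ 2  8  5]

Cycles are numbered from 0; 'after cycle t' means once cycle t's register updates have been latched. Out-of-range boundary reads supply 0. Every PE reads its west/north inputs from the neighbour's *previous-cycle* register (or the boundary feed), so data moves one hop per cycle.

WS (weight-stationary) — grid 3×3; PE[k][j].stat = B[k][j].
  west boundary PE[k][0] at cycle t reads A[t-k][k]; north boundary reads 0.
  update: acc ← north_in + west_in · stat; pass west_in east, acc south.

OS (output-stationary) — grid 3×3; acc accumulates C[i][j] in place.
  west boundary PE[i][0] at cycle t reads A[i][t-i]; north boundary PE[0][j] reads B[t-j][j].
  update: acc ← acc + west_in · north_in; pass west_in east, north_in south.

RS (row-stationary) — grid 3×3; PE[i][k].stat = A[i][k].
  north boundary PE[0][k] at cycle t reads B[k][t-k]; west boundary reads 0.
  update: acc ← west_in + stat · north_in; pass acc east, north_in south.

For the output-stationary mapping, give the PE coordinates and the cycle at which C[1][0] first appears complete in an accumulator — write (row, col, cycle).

OS — PE[1][0] is where C[1][0] collects:
  @0  [1,0]  acc 0  |  →0  ↓0
  @1  [1,0]  acc 15  |  →5  ↓3
  @2  [1,0]  acc 31  |  →2  ↓8
  @3  [1,0]  acc 43  |  →6  ↓2

(row, col, cycle) = (1, 0, 3)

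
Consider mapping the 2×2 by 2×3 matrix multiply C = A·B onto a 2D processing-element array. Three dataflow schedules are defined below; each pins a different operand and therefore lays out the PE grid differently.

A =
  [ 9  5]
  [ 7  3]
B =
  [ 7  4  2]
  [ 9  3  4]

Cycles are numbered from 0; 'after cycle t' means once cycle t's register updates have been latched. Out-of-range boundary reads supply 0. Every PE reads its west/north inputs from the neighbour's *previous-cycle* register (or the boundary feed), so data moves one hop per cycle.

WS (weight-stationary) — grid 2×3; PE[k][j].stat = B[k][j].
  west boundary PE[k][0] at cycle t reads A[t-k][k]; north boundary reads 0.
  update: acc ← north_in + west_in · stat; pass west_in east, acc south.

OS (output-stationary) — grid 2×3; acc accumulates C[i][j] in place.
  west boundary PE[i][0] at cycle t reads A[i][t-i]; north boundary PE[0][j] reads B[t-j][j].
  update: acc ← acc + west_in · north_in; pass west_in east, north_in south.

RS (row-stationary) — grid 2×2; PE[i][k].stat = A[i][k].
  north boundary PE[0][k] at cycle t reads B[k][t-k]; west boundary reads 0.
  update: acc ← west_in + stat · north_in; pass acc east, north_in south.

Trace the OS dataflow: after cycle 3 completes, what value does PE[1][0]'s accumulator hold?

OS (2×3). Following PE[1][0] plus its west/north inputs:
  after 0 — PE[0][0] acc=63, pass-E 9, pass-S 7
  after 0 — PE[1][0] acc=0, pass-E 0, pass-S 0
  after 1 — PE[0][0] acc=108, pass-E 5, pass-S 9
  after 1 — PE[1][0] acc=49, pass-E 7, pass-S 7
  after 2 — PE[0][0] acc=108, pass-E 0, pass-S 0
  after 2 — PE[1][0] acc=76, pass-E 3, pass-S 9
  after 3 — PE[0][0] acc=108, pass-E 0, pass-S 0
  after 3 — PE[1][0] acc=76, pass-E 0, pass-S 0

PE[1][0].acc = 76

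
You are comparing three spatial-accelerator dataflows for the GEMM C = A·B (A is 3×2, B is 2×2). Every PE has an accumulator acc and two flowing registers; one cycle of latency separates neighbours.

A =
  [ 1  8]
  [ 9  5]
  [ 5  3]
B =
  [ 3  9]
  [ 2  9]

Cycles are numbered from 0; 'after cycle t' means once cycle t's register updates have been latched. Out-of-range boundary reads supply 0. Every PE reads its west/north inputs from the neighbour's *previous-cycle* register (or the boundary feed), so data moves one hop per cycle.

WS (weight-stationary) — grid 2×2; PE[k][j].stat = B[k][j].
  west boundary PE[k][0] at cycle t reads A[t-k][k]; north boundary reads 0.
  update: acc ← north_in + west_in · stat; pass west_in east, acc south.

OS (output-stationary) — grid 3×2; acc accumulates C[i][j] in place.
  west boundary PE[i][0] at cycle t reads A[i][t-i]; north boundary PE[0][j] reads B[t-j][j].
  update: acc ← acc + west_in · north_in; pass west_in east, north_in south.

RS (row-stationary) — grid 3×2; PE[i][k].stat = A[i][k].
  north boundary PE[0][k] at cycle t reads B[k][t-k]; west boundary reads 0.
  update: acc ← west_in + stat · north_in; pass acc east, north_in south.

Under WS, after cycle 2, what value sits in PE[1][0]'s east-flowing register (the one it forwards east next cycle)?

register = 5

WS 2×2: PE[1][0] cycle-by-cycle (with neighbour feeds):
  @0  [0,0]  acc 3  |  →1  ↓3
  @0  [1,0]  acc 0  |  →0  ↓0
  @1  [0,0]  acc 27  |  →9  ↓27
  @1  [1,0]  acc 19  |  →8  ↓19
  @2  [0,0]  acc 15  |  →5  ↓15
  @2  [1,0]  acc 37  |  →5  ↓37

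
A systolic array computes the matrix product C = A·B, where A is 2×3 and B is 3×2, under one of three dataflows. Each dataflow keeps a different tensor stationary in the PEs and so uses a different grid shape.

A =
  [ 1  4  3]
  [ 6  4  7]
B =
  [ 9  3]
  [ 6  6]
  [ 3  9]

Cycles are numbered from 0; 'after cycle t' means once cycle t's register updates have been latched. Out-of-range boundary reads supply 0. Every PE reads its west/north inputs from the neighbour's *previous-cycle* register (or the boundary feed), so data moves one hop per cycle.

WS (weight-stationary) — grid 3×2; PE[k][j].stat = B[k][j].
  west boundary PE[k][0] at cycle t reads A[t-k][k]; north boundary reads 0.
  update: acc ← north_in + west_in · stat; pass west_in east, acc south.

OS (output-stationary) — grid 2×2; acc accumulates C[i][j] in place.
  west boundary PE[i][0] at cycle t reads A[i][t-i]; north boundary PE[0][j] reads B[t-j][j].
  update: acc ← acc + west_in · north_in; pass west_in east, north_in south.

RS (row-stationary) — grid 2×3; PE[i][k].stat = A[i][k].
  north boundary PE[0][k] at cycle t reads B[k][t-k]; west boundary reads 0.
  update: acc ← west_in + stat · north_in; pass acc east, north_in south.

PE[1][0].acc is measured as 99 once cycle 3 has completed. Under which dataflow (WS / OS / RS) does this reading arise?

— WS: 3×2; PE[1][0] trace:
  [0] (1,0) acc=0 (h:0 v:0)
  [1] (1,0) acc=33 (h:4 v:33)
  [2] (1,0) acc=78 (h:4 v:78)
  [3] (1,0) acc=0 (h:0 v:0)
— OS: 2×2; PE[1][0] trace:
  [0] (1,0) acc=0 (h:0 v:0)
  [1] (1,0) acc=54 (h:6 v:9)
  [2] (1,0) acc=78 (h:4 v:6)
  [3] (1,0) acc=99 (h:7 v:3)
— RS: 2×3; PE[1][0] trace:
  [0] (1,0) acc=0 (h:0 v:0)
  [1] (1,0) acc=54 (h:54 v:9)
  [2] (1,0) acc=18 (h:18 v:3)
  [3] (1,0) acc=0 (h:0 v:0)

dataflow = OS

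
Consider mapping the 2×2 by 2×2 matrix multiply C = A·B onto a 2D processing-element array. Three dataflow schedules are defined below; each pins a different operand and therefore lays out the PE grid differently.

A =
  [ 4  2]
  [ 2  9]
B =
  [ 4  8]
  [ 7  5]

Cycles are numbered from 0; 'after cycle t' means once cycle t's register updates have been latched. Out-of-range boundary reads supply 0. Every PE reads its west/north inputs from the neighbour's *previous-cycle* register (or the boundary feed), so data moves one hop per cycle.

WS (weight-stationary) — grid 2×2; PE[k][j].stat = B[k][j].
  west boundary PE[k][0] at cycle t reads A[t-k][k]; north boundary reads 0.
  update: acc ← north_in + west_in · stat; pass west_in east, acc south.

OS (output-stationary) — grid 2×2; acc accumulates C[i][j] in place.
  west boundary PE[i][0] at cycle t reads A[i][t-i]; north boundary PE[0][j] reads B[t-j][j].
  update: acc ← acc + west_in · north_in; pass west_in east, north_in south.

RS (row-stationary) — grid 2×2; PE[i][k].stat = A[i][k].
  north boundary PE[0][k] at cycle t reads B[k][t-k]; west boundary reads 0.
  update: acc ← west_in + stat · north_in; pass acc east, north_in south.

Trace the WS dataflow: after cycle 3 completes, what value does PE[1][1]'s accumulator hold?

WS (2×2). Following PE[1][1] plus its west/north inputs:
  @0  [0,1]  acc 0  |  →0  ↓0
  @0  [1,0]  acc 0  |  →0  ↓0
  @0  [1,1]  acc 0  |  →0  ↓0
  @1  [0,1]  acc 32  |  →4  ↓32
  @1  [1,0]  acc 30  |  →2  ↓30
  @1  [1,1]  acc 0  |  →0  ↓0
  @2  [0,1]  acc 16  |  →2  ↓16
  @2  [1,0]  acc 71  |  →9  ↓71
  @2  [1,1]  acc 42  |  →2  ↓42
  @3  [0,1]  acc 0  |  →0  ↓0
  @3  [1,0]  acc 0  |  →0  ↓0
  @3  [1,1]  acc 61  |  →9  ↓61

PE[1][1].acc = 61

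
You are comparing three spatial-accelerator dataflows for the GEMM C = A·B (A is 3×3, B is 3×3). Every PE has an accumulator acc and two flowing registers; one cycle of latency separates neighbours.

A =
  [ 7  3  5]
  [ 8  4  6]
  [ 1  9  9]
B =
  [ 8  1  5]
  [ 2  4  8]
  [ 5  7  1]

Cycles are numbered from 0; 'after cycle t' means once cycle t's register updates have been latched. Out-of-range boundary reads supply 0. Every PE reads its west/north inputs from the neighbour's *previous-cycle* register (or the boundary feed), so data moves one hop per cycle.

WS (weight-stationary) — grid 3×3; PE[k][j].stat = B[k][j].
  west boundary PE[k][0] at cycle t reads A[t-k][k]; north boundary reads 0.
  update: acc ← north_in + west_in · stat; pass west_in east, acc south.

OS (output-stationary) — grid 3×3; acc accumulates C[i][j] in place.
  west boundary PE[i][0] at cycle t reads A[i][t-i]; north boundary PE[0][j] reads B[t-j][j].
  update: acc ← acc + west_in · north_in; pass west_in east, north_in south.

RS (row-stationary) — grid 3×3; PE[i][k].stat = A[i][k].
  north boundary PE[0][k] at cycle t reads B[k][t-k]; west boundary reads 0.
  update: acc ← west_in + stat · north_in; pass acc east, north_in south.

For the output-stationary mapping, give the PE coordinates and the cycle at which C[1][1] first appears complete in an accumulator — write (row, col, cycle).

OS — PE[1][1] is where C[1][1] collects:
  step 0 · PE1,1: acc=0; fwd→0 fwd↓0
  step 1 · PE1,1: acc=0; fwd→0 fwd↓0
  step 2 · PE1,1: acc=8; fwd→8 fwd↓1
  step 3 · PE1,1: acc=24; fwd→4 fwd↓4
  step 4 · PE1,1: acc=66; fwd→6 fwd↓7

(row, col, cycle) = (1, 1, 4)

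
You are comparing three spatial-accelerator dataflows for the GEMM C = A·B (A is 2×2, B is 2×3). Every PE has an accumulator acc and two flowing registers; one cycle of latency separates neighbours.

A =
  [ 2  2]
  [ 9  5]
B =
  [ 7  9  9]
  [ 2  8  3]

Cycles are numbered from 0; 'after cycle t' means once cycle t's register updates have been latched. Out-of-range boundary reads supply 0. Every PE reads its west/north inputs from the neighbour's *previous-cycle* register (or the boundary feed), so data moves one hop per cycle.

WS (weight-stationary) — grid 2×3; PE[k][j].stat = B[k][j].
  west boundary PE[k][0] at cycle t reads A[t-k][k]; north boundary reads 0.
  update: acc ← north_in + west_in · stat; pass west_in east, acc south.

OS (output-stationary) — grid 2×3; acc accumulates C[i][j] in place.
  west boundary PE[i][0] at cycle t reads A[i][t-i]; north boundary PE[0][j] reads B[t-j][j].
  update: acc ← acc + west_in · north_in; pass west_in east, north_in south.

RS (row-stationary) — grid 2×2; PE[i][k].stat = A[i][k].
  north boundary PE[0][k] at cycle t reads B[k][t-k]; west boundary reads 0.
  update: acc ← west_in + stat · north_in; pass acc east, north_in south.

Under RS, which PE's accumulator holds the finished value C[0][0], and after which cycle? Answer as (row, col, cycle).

RS — PE[0][1] is where C[0][0] collects:
  cycle 0: PE[0][1] → acc 0, east 0, south 0
  cycle 1: PE[0][1] → acc 18, east 18, south 2

(row, col, cycle) = (0, 1, 1)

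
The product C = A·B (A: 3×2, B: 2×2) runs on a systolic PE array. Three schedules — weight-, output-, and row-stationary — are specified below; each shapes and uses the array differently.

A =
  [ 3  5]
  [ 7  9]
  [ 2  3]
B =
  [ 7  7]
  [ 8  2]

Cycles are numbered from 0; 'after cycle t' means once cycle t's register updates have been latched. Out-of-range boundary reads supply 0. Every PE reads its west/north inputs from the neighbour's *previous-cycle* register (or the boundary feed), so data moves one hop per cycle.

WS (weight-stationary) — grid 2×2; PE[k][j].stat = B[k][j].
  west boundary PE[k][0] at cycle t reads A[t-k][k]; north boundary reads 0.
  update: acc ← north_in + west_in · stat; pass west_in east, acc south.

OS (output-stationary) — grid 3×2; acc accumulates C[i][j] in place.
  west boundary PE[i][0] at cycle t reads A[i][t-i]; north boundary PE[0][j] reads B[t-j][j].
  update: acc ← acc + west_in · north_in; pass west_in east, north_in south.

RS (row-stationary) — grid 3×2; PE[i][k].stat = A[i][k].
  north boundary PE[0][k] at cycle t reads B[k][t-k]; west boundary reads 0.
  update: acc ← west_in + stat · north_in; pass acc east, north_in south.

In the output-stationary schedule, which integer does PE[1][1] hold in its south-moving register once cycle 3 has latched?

Tracing OS — 3×2 array, target PE[1][1]:
  step 0 · PE0,1: acc=0; fwd→0 fwd↓0
  step 0 · PE1,0: acc=0; fwd→0 fwd↓0
  step 0 · PE1,1: acc=0; fwd→0 fwd↓0
  step 1 · PE0,1: acc=21; fwd→3 fwd↓7
  step 1 · PE1,0: acc=49; fwd→7 fwd↓7
  step 1 · PE1,1: acc=0; fwd→0 fwd↓0
  step 2 · PE0,1: acc=31; fwd→5 fwd↓2
  step 2 · PE1,0: acc=121; fwd→9 fwd↓8
  step 2 · PE1,1: acc=49; fwd→7 fwd↓7
  step 3 · PE0,1: acc=31; fwd→0 fwd↓0
  step 3 · PE1,0: acc=121; fwd→0 fwd↓0
  step 3 · PE1,1: acc=67; fwd→9 fwd↓2

register = 2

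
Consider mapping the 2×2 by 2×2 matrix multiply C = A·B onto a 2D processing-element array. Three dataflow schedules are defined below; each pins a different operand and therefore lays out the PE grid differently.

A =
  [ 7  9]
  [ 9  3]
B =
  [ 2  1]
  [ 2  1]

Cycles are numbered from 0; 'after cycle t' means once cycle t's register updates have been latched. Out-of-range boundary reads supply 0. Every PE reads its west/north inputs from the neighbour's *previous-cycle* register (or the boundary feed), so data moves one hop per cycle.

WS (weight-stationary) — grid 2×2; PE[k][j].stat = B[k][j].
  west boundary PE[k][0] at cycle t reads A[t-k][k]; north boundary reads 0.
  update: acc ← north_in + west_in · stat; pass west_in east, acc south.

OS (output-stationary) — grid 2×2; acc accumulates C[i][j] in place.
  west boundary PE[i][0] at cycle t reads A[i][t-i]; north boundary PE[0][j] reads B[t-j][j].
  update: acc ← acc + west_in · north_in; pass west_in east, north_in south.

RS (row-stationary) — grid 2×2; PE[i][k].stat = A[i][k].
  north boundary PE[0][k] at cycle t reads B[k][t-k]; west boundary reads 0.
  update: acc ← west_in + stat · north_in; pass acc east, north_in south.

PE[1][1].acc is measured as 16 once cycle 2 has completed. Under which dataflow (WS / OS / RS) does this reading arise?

dataflow = WS

Under WS (2×2), PE[1][1]:
  step 0 · PE1,1: acc=0; fwd→0 fwd↓0
  step 1 · PE1,1: acc=0; fwd→0 fwd↓0
  step 2 · PE1,1: acc=16; fwd→9 fwd↓16
Under OS (2×2), PE[1][1]:
  step 0 · PE1,1: acc=0; fwd→0 fwd↓0
  step 1 · PE1,1: acc=0; fwd→0 fwd↓0
  step 2 · PE1,1: acc=9; fwd→9 fwd↓1
Under RS (2×2), PE[1][1]:
  step 0 · PE1,1: acc=0; fwd→0 fwd↓0
  step 1 · PE1,1: acc=0; fwd→0 fwd↓0
  step 2 · PE1,1: acc=24; fwd→24 fwd↓2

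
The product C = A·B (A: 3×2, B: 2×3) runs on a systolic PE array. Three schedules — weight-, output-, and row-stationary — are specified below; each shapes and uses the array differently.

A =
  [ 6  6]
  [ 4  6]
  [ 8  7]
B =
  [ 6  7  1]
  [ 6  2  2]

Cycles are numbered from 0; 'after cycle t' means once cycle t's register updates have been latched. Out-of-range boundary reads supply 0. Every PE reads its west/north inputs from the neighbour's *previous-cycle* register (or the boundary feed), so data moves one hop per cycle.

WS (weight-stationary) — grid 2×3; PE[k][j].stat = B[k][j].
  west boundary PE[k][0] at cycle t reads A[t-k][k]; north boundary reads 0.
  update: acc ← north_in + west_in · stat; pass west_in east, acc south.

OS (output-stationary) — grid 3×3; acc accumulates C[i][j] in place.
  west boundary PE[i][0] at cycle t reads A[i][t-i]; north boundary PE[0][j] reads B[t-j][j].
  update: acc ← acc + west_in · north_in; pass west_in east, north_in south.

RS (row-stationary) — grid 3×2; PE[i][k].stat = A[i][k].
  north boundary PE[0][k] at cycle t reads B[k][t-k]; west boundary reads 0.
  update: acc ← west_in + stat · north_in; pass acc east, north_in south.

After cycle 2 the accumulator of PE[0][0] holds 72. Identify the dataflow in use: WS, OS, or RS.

Under WS (2×3), PE[0][0]:
  [0] (0,0) acc=36 (h:6 v:36)
  [1] (0,0) acc=24 (h:4 v:24)
  [2] (0,0) acc=48 (h:8 v:48)
Under OS (3×3), PE[0][0]:
  [0] (0,0) acc=36 (h:6 v:6)
  [1] (0,0) acc=72 (h:6 v:6)
  [2] (0,0) acc=72 (h:0 v:0)
Under RS (3×2), PE[0][0]:
  [0] (0,0) acc=36 (h:36 v:6)
  [1] (0,0) acc=42 (h:42 v:7)
  [2] (0,0) acc=6 (h:6 v:1)

dataflow = OS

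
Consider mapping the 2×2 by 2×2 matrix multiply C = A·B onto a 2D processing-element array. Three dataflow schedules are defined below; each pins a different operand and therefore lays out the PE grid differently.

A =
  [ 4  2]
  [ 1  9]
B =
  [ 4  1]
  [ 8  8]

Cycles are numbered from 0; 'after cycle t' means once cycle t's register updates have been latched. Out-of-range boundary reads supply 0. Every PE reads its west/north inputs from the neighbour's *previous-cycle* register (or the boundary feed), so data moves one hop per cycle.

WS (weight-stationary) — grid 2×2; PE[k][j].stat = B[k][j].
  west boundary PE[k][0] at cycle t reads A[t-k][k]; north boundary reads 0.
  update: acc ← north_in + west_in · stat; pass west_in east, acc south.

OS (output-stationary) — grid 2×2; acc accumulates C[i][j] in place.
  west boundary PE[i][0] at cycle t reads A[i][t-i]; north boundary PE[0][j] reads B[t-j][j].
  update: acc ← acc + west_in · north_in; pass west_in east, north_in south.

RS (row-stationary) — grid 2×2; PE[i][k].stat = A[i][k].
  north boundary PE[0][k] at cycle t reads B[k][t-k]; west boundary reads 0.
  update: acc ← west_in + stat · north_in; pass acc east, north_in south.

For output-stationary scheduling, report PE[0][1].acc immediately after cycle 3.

OS on a 2×2 grid — tracing PE[0][1] and its feeders:
  c0 r0c0: 16 / 4 / 4
  c0 r0c1: 0 / 0 / 0
  c1 r0c0: 32 / 2 / 8
  c1 r0c1: 4 / 4 / 1
  c2 r0c0: 32 / 0 / 0
  c2 r0c1: 20 / 2 / 8
  c3 r0c0: 32 / 0 / 0
  c3 r0c1: 20 / 0 / 0

PE[0][1].acc = 20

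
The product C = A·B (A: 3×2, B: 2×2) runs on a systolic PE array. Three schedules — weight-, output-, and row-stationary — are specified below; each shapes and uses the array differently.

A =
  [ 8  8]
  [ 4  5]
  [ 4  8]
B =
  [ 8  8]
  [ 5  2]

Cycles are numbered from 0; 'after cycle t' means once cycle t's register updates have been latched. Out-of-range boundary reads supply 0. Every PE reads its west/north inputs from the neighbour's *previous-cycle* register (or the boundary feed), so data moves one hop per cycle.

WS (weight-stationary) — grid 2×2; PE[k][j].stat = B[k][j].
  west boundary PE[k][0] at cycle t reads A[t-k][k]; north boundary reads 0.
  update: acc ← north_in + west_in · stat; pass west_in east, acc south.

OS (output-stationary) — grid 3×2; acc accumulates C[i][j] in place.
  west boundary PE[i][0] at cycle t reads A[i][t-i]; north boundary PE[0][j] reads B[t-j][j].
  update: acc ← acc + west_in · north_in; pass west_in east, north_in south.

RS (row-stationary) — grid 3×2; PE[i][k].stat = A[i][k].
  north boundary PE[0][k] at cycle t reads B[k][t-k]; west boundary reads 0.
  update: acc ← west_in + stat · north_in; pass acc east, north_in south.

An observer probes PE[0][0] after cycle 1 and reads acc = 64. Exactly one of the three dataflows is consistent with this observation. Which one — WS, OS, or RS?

dataflow = RS

WS [2×2] PE[0][0] across cycles:
  c0 r0c0: 64 / 8 / 64
  c1 r0c0: 32 / 4 / 32
OS [3×2] PE[0][0] across cycles:
  c0 r0c0: 64 / 8 / 8
  c1 r0c0: 104 / 8 / 5
RS [3×2] PE[0][0] across cycles:
  c0 r0c0: 64 / 64 / 8
  c1 r0c0: 64 / 64 / 8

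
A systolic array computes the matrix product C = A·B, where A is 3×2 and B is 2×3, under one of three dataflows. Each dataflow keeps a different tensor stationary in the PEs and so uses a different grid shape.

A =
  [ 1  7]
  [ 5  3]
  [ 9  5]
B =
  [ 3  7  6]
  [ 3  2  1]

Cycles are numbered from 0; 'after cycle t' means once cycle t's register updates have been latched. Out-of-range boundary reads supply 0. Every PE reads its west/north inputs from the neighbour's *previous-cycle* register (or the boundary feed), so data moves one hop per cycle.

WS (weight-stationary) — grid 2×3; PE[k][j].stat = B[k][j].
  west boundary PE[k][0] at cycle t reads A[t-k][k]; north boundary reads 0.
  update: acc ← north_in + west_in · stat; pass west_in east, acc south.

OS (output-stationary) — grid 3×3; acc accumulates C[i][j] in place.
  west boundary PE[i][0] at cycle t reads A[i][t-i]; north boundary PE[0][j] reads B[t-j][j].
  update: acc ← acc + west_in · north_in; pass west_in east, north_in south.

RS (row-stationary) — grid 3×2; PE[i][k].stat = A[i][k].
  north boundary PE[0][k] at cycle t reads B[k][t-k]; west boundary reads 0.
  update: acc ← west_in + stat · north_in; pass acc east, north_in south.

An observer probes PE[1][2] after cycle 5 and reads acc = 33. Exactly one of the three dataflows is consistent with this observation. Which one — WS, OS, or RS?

— WS: 2×3; PE[1][2] trace:
  cycle 0: PE[1][2] → acc 0, east 0, south 0
  cycle 1: PE[1][2] → acc 0, east 0, south 0
  cycle 2: PE[1][2] → acc 0, east 0, south 0
  cycle 3: PE[1][2] → acc 13, east 7, south 13
  cycle 4: PE[1][2] → acc 33, east 3, south 33
  cycle 5: PE[1][2] → acc 59, east 5, south 59
— OS: 3×3; PE[1][2] trace:
  cycle 0: PE[1][2] → acc 0, east 0, south 0
  cycle 1: PE[1][2] → acc 0, east 0, south 0
  cycle 2: PE[1][2] → acc 0, east 0, south 0
  cycle 3: PE[1][2] → acc 30, east 5, south 6
  cycle 4: PE[1][2] → acc 33, east 3, south 1
  cycle 5: PE[1][2] → acc 33, east 0, south 0
— RS: 3×2 array has no PE[1][2].

dataflow = OS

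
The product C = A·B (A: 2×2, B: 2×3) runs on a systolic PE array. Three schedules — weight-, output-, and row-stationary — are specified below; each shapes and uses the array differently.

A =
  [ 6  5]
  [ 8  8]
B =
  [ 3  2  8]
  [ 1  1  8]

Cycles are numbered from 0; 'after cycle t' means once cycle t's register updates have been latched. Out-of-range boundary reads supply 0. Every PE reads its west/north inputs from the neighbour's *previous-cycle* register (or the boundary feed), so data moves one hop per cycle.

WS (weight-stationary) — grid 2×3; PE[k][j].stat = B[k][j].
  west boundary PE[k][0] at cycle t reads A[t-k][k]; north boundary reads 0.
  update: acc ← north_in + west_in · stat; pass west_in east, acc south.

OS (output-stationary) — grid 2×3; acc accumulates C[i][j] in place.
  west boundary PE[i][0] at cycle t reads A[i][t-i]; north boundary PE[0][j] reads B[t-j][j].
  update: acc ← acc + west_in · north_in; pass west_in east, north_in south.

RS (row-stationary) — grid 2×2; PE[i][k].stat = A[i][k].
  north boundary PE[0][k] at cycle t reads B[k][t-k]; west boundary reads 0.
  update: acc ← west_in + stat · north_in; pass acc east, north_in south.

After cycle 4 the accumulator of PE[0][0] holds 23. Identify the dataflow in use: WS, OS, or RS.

WS (2×3 grid), PE[0][0]:
  c0 r0c0: 18 / 6 / 18
  c1 r0c0: 24 / 8 / 24
  c2 r0c0: 0 / 0 / 0
  c3 r0c0: 0 / 0 / 0
  c4 r0c0: 0 / 0 / 0
OS (2×3 grid), PE[0][0]:
  c0 r0c0: 18 / 6 / 3
  c1 r0c0: 23 / 5 / 1
  c2 r0c0: 23 / 0 / 0
  c3 r0c0: 23 / 0 / 0
  c4 r0c0: 23 / 0 / 0
RS (2×2 grid), PE[0][0]:
  c0 r0c0: 18 / 18 / 3
  c1 r0c0: 12 / 12 / 2
  c2 r0c0: 48 / 48 / 8
  c3 r0c0: 0 / 0 / 0
  c4 r0c0: 0 / 0 / 0

dataflow = OS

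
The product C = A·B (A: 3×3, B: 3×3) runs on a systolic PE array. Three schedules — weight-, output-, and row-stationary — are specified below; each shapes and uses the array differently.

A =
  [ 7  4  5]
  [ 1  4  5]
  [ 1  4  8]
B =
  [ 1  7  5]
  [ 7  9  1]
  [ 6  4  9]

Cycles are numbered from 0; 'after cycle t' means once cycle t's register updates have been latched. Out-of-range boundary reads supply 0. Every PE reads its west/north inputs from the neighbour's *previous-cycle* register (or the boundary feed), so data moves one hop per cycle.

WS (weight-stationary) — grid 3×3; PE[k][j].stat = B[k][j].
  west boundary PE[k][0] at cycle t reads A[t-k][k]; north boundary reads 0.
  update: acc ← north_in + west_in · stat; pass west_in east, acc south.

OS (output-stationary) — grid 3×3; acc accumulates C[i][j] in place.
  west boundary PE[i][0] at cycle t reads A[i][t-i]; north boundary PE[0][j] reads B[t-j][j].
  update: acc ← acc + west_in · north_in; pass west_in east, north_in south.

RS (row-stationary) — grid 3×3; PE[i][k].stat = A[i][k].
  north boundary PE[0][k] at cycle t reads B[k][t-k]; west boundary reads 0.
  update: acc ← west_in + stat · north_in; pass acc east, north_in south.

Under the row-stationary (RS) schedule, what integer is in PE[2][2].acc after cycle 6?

PE[2][2].acc = 81

Tracing RS — 3×3 array, target PE[2][2]:
  0: (1,2).acc=0  regs=<0,0>
  0: (2,1).acc=0  regs=<0,0>
  0: (2,2).acc=0  regs=<0,0>
  1: (1,2).acc=0  regs=<0,0>
  1: (2,1).acc=0  regs=<0,0>
  1: (2,2).acc=0  regs=<0,0>
  2: (1,2).acc=0  regs=<0,0>
  2: (2,1).acc=0  regs=<0,0>
  2: (2,2).acc=0  regs=<0,0>
  3: (1,2).acc=59  regs=<59,6>
  3: (2,1).acc=29  regs=<29,7>
  3: (2,2).acc=0  regs=<0,0>
  4: (1,2).acc=63  regs=<63,4>
  4: (2,1).acc=43  regs=<43,9>
  4: (2,2).acc=77  regs=<77,6>
  5: (1,2).acc=54  regs=<54,9>
  5: (2,1).acc=9  regs=<9,1>
  5: (2,2).acc=75  regs=<75,4>
  6: (1,2).acc=0  regs=<0,0>
  6: (2,1).acc=0  regs=<0,0>
  6: (2,2).acc=81  regs=<81,9>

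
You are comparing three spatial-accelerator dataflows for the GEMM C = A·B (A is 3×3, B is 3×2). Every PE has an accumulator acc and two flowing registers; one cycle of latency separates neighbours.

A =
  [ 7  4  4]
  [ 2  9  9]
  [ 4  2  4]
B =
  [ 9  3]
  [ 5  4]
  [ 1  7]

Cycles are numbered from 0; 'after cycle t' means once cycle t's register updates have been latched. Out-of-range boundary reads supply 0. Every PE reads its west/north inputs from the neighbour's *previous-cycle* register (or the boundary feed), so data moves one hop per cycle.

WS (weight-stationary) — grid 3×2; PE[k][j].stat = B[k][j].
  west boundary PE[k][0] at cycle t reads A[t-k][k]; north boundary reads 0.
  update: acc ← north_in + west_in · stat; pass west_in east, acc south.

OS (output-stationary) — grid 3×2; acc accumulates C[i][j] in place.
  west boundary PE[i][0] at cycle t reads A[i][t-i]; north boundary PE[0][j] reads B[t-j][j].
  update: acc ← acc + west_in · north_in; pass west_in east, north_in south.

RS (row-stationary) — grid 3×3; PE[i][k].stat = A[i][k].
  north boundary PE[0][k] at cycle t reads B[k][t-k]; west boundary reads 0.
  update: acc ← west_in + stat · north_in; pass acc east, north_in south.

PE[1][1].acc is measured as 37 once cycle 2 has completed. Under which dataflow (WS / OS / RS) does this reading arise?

WS (3×2 grid), PE[1][1]:
  after 0 — PE[1][1] acc=0, pass-E 0, pass-S 0
  after 1 — PE[1][1] acc=0, pass-E 0, pass-S 0
  after 2 — PE[1][1] acc=37, pass-E 4, pass-S 37
OS (3×2 grid), PE[1][1]:
  after 0 — PE[1][1] acc=0, pass-E 0, pass-S 0
  after 1 — PE[1][1] acc=0, pass-E 0, pass-S 0
  after 2 — PE[1][1] acc=6, pass-E 2, pass-S 3
RS (3×3 grid), PE[1][1]:
  after 0 — PE[1][1] acc=0, pass-E 0, pass-S 0
  after 1 — PE[1][1] acc=0, pass-E 0, pass-S 0
  after 2 — PE[1][1] acc=63, pass-E 63, pass-S 5

dataflow = WS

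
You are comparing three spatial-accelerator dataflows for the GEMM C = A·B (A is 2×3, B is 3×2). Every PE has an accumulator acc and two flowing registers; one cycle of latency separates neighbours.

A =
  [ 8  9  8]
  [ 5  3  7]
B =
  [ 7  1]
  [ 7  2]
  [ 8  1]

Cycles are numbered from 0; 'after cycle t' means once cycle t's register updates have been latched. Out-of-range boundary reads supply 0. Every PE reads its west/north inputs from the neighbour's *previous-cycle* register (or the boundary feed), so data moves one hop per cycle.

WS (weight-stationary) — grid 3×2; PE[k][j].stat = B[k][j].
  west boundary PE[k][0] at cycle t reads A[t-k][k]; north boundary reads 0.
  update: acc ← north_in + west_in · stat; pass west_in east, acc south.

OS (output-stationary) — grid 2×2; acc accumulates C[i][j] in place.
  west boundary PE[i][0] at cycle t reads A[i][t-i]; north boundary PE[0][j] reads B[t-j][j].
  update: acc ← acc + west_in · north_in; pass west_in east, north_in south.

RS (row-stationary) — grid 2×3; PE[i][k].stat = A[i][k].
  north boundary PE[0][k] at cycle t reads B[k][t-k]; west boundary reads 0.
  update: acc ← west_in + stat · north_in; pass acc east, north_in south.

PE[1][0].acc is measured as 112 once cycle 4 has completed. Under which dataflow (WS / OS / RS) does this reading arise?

Under WS (3×2), PE[1][0]:
  [0] (1,0) acc=0 (h:0 v:0)
  [1] (1,0) acc=119 (h:9 v:119)
  [2] (1,0) acc=56 (h:3 v:56)
  [3] (1,0) acc=0 (h:0 v:0)
  [4] (1,0) acc=0 (h:0 v:0)
Under OS (2×2), PE[1][0]:
  [0] (1,0) acc=0 (h:0 v:0)
  [1] (1,0) acc=35 (h:5 v:7)
  [2] (1,0) acc=56 (h:3 v:7)
  [3] (1,0) acc=112 (h:7 v:8)
  [4] (1,0) acc=112 (h:0 v:0)
Under RS (2×3), PE[1][0]:
  [0] (1,0) acc=0 (h:0 v:0)
  [1] (1,0) acc=35 (h:35 v:7)
  [2] (1,0) acc=5 (h:5 v:1)
  [3] (1,0) acc=0 (h:0 v:0)
  [4] (1,0) acc=0 (h:0 v:0)

dataflow = OS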